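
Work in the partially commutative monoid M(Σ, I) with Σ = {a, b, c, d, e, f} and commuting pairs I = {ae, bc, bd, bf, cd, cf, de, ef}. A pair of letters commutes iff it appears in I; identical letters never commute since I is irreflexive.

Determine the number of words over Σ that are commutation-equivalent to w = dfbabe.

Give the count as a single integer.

0(d) covers ∅
1(f) covers 0:d
2(b) covers ∅
3(a) covers 1:f, 2:b
4(b) covers 3:a
5(e) covers 4:b
floor of heap: 0:d, 2:b
completions by unplaced set U, small U first (add the entries for U minus each lowest piece of U):
  |U|=1: {5}:1
  |U|=2: {4,5}:1
  |U|=3: {3,4,5}:1
  |U|=4: {1,3,4,5}:1  {2,3,4,5}:1
  start at 0(d): 2
  start at 2(b): 1
sum over floor = 3

3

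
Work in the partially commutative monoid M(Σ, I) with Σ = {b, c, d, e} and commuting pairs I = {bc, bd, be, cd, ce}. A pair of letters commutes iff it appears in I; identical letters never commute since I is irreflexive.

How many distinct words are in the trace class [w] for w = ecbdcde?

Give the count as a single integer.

105

#0=e has no predecessor
#1=c has no predecessor
#2=b has no predecessor
#3=d depends on [0:e]
#4=c depends on [1:c]
#5=d depends on [3:d]
#6=e depends on [5:d]
sources: [0:e, 1:c, 2:b]
N(rest) = Σ N(rest − s) over sources s of rest; N(one piece) = 1:
  size 1 → [2]=1  [4]=1  [6]=1
  size 2 → [1,4]=1  [2,4]=2  [2,6]=2  [4,6]=2  [5,6]=1
  size 3 → [1,2,4]=3  [1,4,6]=3  [2,4,6]=6  [2,5,6]=3  [3,5,6]=1  [4,5,6]=3
  size 4 → [0,3,5,6]=1  [1,2,4,6]=12  [1,4,5,6]=6  [2,3,5,6]=4  [2,4,5,6]=12  [3,4,5,6]=4
  size 5 → [0,2,3,5,6]=5  [0,3,4,5,6]=5  [1,2,4,5,6]=30  [1,3,4,5,6]=10  [2,3,4,5,6]=20
  first=0(e) contributes 60
  first=1(c) contributes 30
  first=2(b) contributes 15
|[w]| = 105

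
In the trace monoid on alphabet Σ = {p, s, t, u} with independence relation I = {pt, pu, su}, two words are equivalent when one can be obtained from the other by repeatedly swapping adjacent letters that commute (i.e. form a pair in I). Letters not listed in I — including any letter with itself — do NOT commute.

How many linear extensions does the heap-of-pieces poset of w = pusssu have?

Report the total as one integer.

15

#0=p has no predecessor
#1=u has no predecessor
#2=s depends on [0:p]
#3=s depends on [2:s]
#4=s depends on [3:s]
#5=u depends on [1:u]
sources: [0:p, 1:u]
N(rest) = Σ N(rest − s) over sources s of rest; N(one piece) = 1:
  size 1 → [4]=1  [5]=1
  size 2 → [1,5]=1  [3,4]=1  [4,5]=2
  size 3 → [1,4,5]=3  [2,3,4]=1  [3,4,5]=3
  size 4 → [0,2,3,4]=1  [1,3,4,5]=6  [2,3,4,5]=4
  first=0(p) contributes 10
  first=1(u) contributes 5
|[w]| = 15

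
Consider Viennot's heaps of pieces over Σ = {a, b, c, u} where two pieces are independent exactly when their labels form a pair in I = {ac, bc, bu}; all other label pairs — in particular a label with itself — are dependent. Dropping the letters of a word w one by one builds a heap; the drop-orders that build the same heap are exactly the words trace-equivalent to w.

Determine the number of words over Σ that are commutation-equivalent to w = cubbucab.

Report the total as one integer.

35

drop 0:c onto floor
drop 1:u onto {0:c}
drop 2:b onto floor
drop 3:b onto {2:b}
drop 4:u onto {1:u}
drop 5:c onto {4:u}
drop 6:a onto {3:b, 4:u}
drop 7:b onto {6:a}
ground layer = {0:c, 2:b}
drop-orders for the pieces not yet dropped (sum over which currently-grounded one goes next):
  1 to go: {5} 1  {7} 1
  2 to go: {5,7} 2  {6,7} 1
  3 to go: {3,6,7} 1  {5,6,7} 3
  4 to go: {2,3,6,7} 1  {3,5,6,7} 4  {4,5,6,7} 3
  5 to go: {1,4,5,6,7} 3  {2,3,5,6,7} 5  {3,4,5,6,7} 7
  6 to go: {0,1,4,5,6,7} 3  {1,3,4,5,6,7} 10  {2,3,4,5,6,7} 12
  if 0:c drops first: 22 orders
  if 2:b drops first: 13 orders
heap linearizations: 35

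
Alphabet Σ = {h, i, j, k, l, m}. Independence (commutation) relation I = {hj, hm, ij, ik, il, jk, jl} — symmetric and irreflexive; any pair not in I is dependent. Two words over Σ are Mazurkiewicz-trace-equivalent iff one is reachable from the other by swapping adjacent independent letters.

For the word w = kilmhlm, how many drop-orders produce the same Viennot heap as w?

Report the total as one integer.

0(k) covers ∅
1(i) covers ∅
2(l) covers 0:k
3(m) covers 1:i, 2:l
4(h) covers 1:i, 2:l
5(l) covers 3:m, 4:h
6(m) covers 5:l
floor of heap: 0:k, 1:i
completions by unplaced set U, small U first (add the entries for U minus each lowest piece of U):
  |U|=1: {6}:1
  |U|=2: {5,6}:1
  |U|=3: {3,5,6}:1  {4,5,6}:1
  |U|=4: {3,4,5,6}:2
  |U|=5: {1,3,4,5,6}:2  {2,3,4,5,6}:2
  start at 0(k): 4
  start at 1(i): 2
sum over floor = 6

6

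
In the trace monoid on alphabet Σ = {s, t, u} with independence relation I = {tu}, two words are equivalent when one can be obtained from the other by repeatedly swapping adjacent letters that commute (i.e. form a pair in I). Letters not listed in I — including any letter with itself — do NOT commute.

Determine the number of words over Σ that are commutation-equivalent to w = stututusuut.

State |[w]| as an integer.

piece 0:s — minimal
piece 1:t rests on {0:s}
piece 2:u rests on {0:s}
piece 3:t rests on {1:t}
piece 4:u rests on {2:u}
piece 5:t rests on {3:t}
piece 6:u rests on {4:u}
piece 7:s rests on {5:t, 6:u}
piece 8:u rests on {7:s}
piece 9:u rests on {8:u}
piece 10:t rests on {7:s}
minimal pieces: {0:s}
ways to finish when only these pieces remain (= sum over removing one remaining piece with nothing left below it):
  1 left: {9}→1  {10}→1
  2 left: {8,9}→1  {9,10}→2
  3 left: {8,9,10}→3
  4 left: {7,8,9,10}→3
  5 left: {5,7,8,9,10}→3  {6,7,8,9,10}→3
  6 left: {3,5,7,8,9,10}→3  {4,6,7,8,9,10}→3  {5,6,7,8,9,10}→6
  7 left: {1,3,5,7,8,9,10}→3  {2,4,6,7,8,9,10}→3  {3,5,6,7,8,9,10}→9  {4,5,6,7,8,9,10}→9
  8 left: {1,3,5,6,7,8,9,10}→12  {2,4,5,6,7,8,9,10}→12  {3,4,5,6,7,8,9,10}→18
  9 left: {1,3,4,5,6,7,8,9,10}→30  {2,3,4,5,6,7,8,9,10}→30
  placing 0:s first → 60 extensions

60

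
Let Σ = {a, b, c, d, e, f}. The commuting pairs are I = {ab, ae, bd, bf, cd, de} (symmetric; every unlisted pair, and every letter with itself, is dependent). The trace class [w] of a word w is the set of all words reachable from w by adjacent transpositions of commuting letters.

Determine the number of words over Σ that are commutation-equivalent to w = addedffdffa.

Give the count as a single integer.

0(a) covers ∅
1(d) covers 0:a
2(d) covers 1:d
3(e) covers ∅
4(d) covers 2:d
5(f) covers 3:e, 4:d
6(f) covers 5:f
7(d) covers 6:f
8(f) covers 7:d
9(f) covers 8:f
10(a) covers 9:f
floor of heap: 0:a, 3:e
completions by unplaced set U, small U first (add the entries for U minus each lowest piece of U):
  |U|=1: {10}:1
  |U|=2: {9,10}:1
  |U|=3: {8,9,10}:1
  |U|=4: {7,8,9,10}:1
  |U|=5: {6,7,8,9,10}:1
  |U|=6: {5,6,7,8,9,10}:1
  |U|=7: {3,5,6,7,8,9,10}:1  {4,5,6,7,8,9,10}:1
  |U|=8: {2,4,5,6,7,8,9,10}:1  {3,4,5,6,7,8,9,10}:2
  |U|=9: {1,2,4,5,6,7,8,9,10}:1  {2,3,4,5,6,7,8,9,10}:3
  start at 0(a): 4
  start at 3(e): 1
sum over floor = 5

5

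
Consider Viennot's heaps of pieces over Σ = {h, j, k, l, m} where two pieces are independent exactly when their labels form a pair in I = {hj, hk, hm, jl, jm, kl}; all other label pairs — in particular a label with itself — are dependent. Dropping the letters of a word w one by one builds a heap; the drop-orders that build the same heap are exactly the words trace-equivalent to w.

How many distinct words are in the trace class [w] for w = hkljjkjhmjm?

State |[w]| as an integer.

663

piece 0:h — minimal
piece 1:k — minimal
piece 2:l rests on {0:h}
piece 3:j rests on {1:k}
piece 4:j rests on {3:j}
piece 5:k rests on {4:j}
piece 6:j rests on {5:k}
piece 7:h rests on {2:l}
piece 8:m rests on {2:l, 5:k}
piece 9:j rests on {6:j}
piece 10:m rests on {8:m}
minimal pieces: {0:h, 1:k}
ways to finish when only these pieces remain (= sum over removing one remaining piece with nothing left below it):
  1 left: {7}→1  {9}→1  {10}→1
  2 left: {6,9}→1  {7,9}→2  {7,10}→2  {8,10}→1  {9,10}→2
  3 left: {6,7,9}→3  {6,9,10}→3  {7,8,10}→3  {7,9,10}→6  {8,9,10}→3
  4 left: {2,7,8,10}→3  {6,7,9,10}→12  {6,8,9,10}→6  {7,8,9,10}→12
  5 left: {0,2,7,8,10}→3  {2,7,8,9,10}→15  {5,6,8,9,10}→6  {6,7,8,9,10}→30
  6 left: {0,2,7,8,9,10}→18  {2,6,7,8,9,10}→45  {4,5,6,8,9,10}→6  {5,6,7,8,9,10}→36
  7 left: {0,2,6,7,8,9,10}→63  {2,5,6,7,8,9,10}→81  {3,4,5,6,8,9,10}→6  {4,5,6,7,8,9,10}→42
  8 left: {0,2,5,6,7,8,9,10}→144  {1,3,4,5,6,8,9,10}→6  {2,4,5,6,7,8,9,10}→123  {3,4,5,6,7,8,9,10}→48
  9 left: {0,2,4,5,6,7,8,9,10}→267  {1,3,4,5,6,7,8,9,10}→54  {2,3,4,5,6,7,8,9,10}→171
  placing 0:h first → 225 extensions
  placing 1:k first → 438 extensions
total linear extensions = 663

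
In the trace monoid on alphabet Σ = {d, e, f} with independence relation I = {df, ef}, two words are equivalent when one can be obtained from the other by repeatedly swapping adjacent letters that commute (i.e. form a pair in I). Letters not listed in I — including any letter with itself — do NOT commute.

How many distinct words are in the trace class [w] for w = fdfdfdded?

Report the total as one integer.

84

#0=f has no predecessor
#1=d has no predecessor
#2=f depends on [0:f]
#3=d depends on [1:d]
#4=f depends on [2:f]
#5=d depends on [3:d]
#6=d depends on [5:d]
#7=e depends on [6:d]
#8=d depends on [7:e]
sources: [0:f, 1:d]
N(rest) = Σ N(rest − s) over sources s of rest; N(one piece) = 1:
  size 1 → [4]=1  [8]=1
  size 2 → [2,4]=1  [4,8]=2  [7,8]=1
  size 3 → [0,2,4]=1  [2,4,8]=3  [4,7,8]=3  [6,7,8]=1
  size 4 → [0,2,4,8]=4  [2,4,7,8]=6  [4,6,7,8]=4  [5,6,7,8]=1
  size 5 → [0,2,4,7,8]=10  [2,4,6,7,8]=10  [3,5,6,7,8]=1  [4,5,6,7,8]=5
  size 6 → [0,2,4,6,7,8]=20  [1,3,5,6,7,8]=1  [2,4,5,6,7,8]=15  [3,4,5,6,7,8]=6
  size 7 → [0,2,4,5,6,7,8]=35  [1,3,4,5,6,7,8]=7  [2,3,4,5,6,7,8]=21
  first=0(f) contributes 28
  first=1(d) contributes 56
|[w]| = 84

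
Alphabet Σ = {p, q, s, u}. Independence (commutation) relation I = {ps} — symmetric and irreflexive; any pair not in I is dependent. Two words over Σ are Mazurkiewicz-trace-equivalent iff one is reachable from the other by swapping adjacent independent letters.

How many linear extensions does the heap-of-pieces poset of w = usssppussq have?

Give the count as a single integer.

0(u) covers ∅
1(s) covers 0:u
2(s) covers 1:s
3(s) covers 2:s
4(p) covers 0:u
5(p) covers 4:p
6(u) covers 3:s, 5:p
7(s) covers 6:u
8(s) covers 7:s
9(q) covers 8:s
floor of heap: 0:u
completions by unplaced set U, small U first (add the entries for U minus each lowest piece of U):
  |U|=1: {9}:1
  |U|=2: {8,9}:1
  |U|=3: {7,8,9}:1
  |U|=4: {6,7,8,9}:1
  |U|=5: {3,6,7,8,9}:1  {5,6,7,8,9}:1
  |U|=6: {2,3,6,7,8,9}:1  {3,5,6,7,8,9}:2  {4,5,6,7,8,9}:1
  |U|=7: {1,2,3,6,7,8,9}:1  {2,3,5,6,7,8,9}:3  {3,4,5,6,7,8,9}:3
  |U|=8: {1,2,3,5,6,7,8,9}:4  {2,3,4,5,6,7,8,9}:6
  start at 0(u): 10

10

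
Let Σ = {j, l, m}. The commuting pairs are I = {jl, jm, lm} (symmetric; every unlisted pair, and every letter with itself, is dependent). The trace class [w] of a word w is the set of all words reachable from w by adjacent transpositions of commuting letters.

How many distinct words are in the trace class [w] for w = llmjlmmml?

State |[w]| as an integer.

piece 0:l — minimal
piece 1:l rests on {0:l}
piece 2:m — minimal
piece 3:j — minimal
piece 4:l rests on {1:l}
piece 5:m rests on {2:m}
piece 6:m rests on {5:m}
piece 7:m rests on {6:m}
piece 8:l rests on {4:l}
minimal pieces: {0:l, 2:m, 3:j}
ways to finish when only these pieces remain (= sum over removing one remaining piece with nothing left below it):
  1 left: {3}→1  {7}→1  {8}→1
  2 left: {3,7}→2  {3,8}→2  {4,8}→1  {6,7}→1  {7,8}→2
  3 left: {1,4,8}→1  {3,4,8}→3  {3,6,7}→3  {3,7,8}→6  {4,7,8}→3  {5,6,7}→1  {6,7,8}→3
  4 left: {0,1,4,8}→1  {1,3,4,8}→4  {1,4,7,8}→4  {2,5,6,7}→1  {3,4,7,8}→12  {3,5,6,7}→4  {3,6,7,8}→12  {4,6,7,8}→6  {5,6,7,8}→4
  5 left: {0,1,3,4,8}→5  {0,1,4,7,8}→5  {1,3,4,7,8}→20  {1,4,6,7,8}→10  {2,3,5,6,7}→5  {2,5,6,7,8}→5  {3,4,6,7,8}→30  {3,5,6,7,8}→20  {4,5,6,7,8}→10
  6 left: {0,1,3,4,7,8}→30  {0,1,4,6,7,8}→15  {1,3,4,6,7,8}→60  {1,4,5,6,7,8}→20  {2,3,5,6,7,8}→30  {2,4,5,6,7,8}→15  {3,4,5,6,7,8}→60
  7 left: {0,1,3,4,6,7,8}→105  {0,1,4,5,6,7,8}→35  {1,2,4,5,6,7,8}→35  {1,3,4,5,6,7,8}→140  {2,3,4,5,6,7,8}→105
  placing 0:l first → 280 extensions
  placing 2:m first → 280 extensions
  placing 3:j first → 70 extensions
total linear extensions = 630

630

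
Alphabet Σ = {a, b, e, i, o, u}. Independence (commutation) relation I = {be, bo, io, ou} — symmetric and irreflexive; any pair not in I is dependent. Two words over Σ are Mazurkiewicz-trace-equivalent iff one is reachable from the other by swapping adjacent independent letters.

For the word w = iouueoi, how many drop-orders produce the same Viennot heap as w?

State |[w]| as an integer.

8

#0=i has no predecessor
#1=o has no predecessor
#2=u depends on [0:i]
#3=u depends on [2:u]
#4=e depends on [1:o, 3:u]
#5=o depends on [4:e]
#6=i depends on [4:e]
sources: [0:i, 1:o]
N(rest) = Σ N(rest − s) over sources s of rest; N(one piece) = 1:
  size 1 → [5]=1  [6]=1
  size 2 → [5,6]=2
  size 3 → [4,5,6]=2
  size 4 → [1,4,5,6]=2  [3,4,5,6]=2
  size 5 → [1,3,4,5,6]=4  [2,3,4,5,6]=2
  first=0(i) contributes 6
  first=1(o) contributes 2
|[w]| = 8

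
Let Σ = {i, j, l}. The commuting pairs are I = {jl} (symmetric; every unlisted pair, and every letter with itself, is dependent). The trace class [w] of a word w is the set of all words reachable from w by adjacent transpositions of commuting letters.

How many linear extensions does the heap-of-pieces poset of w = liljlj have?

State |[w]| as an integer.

6

#0=l has no predecessor
#1=i depends on [0:l]
#2=l depends on [1:i]
#3=j depends on [1:i]
#4=l depends on [2:l]
#5=j depends on [3:j]
sources: [0:l]
N(rest) = Σ N(rest − s) over sources s of rest; N(one piece) = 1:
  size 1 → [4]=1  [5]=1
  size 2 → [2,4]=1  [3,5]=1  [4,5]=2
  size 3 → [2,4,5]=3  [3,4,5]=3
  size 4 → [2,3,4,5]=6
  first=0(l) contributes 6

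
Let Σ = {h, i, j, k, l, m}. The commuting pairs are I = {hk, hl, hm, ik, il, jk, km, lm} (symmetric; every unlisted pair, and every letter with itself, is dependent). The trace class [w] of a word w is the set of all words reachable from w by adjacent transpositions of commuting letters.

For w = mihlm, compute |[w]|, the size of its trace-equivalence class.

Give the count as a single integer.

10

0(m) covers ∅
1(i) covers 0:m
2(h) covers 1:i
3(l) covers ∅
4(m) covers 1:i
floor of heap: 0:m, 3:l
completions by unplaced set U, small U first (add the entries for U minus each lowest piece of U):
  |U|=1: {2}:1  {3}:1  {4}:1
  |U|=2: {2,3}:2  {2,4}:2  {3,4}:2
  |U|=3: {1,2,4}:2  {2,3,4}:6
  start at 0(m): 8
  start at 3(l): 2
sum over floor = 10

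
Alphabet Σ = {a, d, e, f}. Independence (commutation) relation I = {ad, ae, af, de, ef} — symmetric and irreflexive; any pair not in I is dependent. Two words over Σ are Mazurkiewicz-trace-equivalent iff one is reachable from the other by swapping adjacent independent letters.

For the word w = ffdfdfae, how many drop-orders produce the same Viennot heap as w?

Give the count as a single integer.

drop 0:f onto floor
drop 1:f onto {0:f}
drop 2:d onto {1:f}
drop 3:f onto {2:d}
drop 4:d onto {3:f}
drop 5:f onto {4:d}
drop 6:a onto floor
drop 7:e onto floor
ground layer = {0:f, 6:a, 7:e}
drop-orders for the pieces not yet dropped (sum over which currently-grounded one goes next):
  1 to go: {5} 1  {6} 1  {7} 1
  2 to go: {4,5} 1  {5,6} 2  {5,7} 2  {6,7} 2
  3 to go: {3,4,5} 1  {4,5,6} 3  {4,5,7} 3  {5,6,7} 6
  4 to go: {2,3,4,5} 1  {3,4,5,6} 4  {3,4,5,7} 4  {4,5,6,7} 12
  5 to go: {1,2,3,4,5} 1  {2,3,4,5,6} 5  {2,3,4,5,7} 5  {3,4,5,6,7} 20
  6 to go: {0,1,2,3,4,5} 1  {1,2,3,4,5,6} 6  {1,2,3,4,5,7} 6  {2,3,4,5,6,7} 30
  if 0:f drops first: 42 orders
  if 6:a drops first: 7 orders
  if 7:e drops first: 7 orders
heap linearizations: 56

56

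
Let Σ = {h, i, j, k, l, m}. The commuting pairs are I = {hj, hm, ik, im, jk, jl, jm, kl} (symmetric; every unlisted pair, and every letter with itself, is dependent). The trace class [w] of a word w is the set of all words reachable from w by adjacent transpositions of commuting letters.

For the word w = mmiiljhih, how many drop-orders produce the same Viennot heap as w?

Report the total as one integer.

0(m) covers ∅
1(m) covers 0:m
2(i) covers ∅
3(i) covers 2:i
4(l) covers 1:m, 3:i
5(j) covers 3:i
6(h) covers 4:l
7(i) covers 5:j, 6:h
8(h) covers 7:i
floor of heap: 0:m, 2:i
completions by unplaced set U, small U first (add the entries for U minus each lowest piece of U):
  |U|=1: {8}:1
  |U|=2: {7,8}:1
  |U|=3: {5,7,8}:1  {6,7,8}:1
  |U|=4: {4,6,7,8}:1  {5,6,7,8}:2
  |U|=5: {1,4,6,7,8}:1  {4,5,6,7,8}:3
  |U|=6: {0,1,4,6,7,8}:1  {1,4,5,6,7,8}:4  {3,4,5,6,7,8}:3
  |U|=7: {0,1,4,5,6,7,8}:5  {1,3,4,5,6,7,8}:7  {2,3,4,5,6,7,8}:3
  start at 0(m): 10
  start at 2(i): 12
sum over floor = 22

22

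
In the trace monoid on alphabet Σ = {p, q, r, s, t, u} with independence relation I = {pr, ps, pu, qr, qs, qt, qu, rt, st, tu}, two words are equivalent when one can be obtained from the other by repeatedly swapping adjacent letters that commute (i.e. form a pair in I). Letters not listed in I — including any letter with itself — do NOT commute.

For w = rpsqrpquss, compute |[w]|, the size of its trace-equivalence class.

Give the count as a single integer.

210

#0=r has no predecessor
#1=p has no predecessor
#2=s depends on [0:r]
#3=q depends on [1:p]
#4=r depends on [2:s]
#5=p depends on [3:q]
#6=q depends on [5:p]
#7=u depends on [4:r]
#8=s depends on [7:u]
#9=s depends on [8:s]
sources: [0:r, 1:p]
N(rest) = Σ N(rest − s) over sources s of rest; N(one piece) = 1:
  size 1 → [6]=1  [9]=1
  size 2 → [5,6]=1  [6,9]=2  [8,9]=1
  size 3 → [3,5,6]=1  [5,6,9]=3  [6,8,9]=3  [7,8,9]=1
  size 4 → [1,3,5,6]=1  [3,5,6,9]=4  [4,7,8,9]=1  [5,6,8,9]=6  [6,7,8,9]=4
  size 5 → [1,3,5,6,9]=5  [2,4,7,8,9]=1  [3,5,6,8,9]=10  [4,6,7,8,9]=5  [5,6,7,8,9]=10
  size 6 → [0,2,4,7,8,9]=1  [1,3,5,6,8,9]=15  [2,4,6,7,8,9]=6  [3,5,6,7,8,9]=20  [4,5,6,7,8,9]=15
  size 7 → [0,2,4,6,7,8,9]=7  [1,3,5,6,7,8,9]=35  [2,4,5,6,7,8,9]=21  [3,4,5,6,7,8,9]=35
  size 8 → [0,2,4,5,6,7,8,9]=28  [1,3,4,5,6,7,8,9]=70  [2,3,4,5,6,7,8,9]=56
  first=0(r) contributes 126
  first=1(p) contributes 84
|[w]| = 210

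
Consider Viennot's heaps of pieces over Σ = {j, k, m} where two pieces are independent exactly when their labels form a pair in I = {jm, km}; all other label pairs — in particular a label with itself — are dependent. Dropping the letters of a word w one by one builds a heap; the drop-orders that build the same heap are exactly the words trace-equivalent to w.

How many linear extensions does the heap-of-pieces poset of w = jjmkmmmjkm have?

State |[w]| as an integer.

drop 0:j onto floor
drop 1:j onto {0:j}
drop 2:m onto floor
drop 3:k onto {1:j}
drop 4:m onto {2:m}
drop 5:m onto {4:m}
drop 6:m onto {5:m}
drop 7:j onto {3:k}
drop 8:k onto {7:j}
drop 9:m onto {6:m}
ground layer = {0:j, 2:m}
drop-orders for the pieces not yet dropped (sum over which currently-grounded one goes next):
  1 to go: {8} 1  {9} 1
  2 to go: {6,9} 1  {7,8} 1  {8,9} 2
  3 to go: {3,7,8} 1  {5,6,9} 1  {6,8,9} 3  {7,8,9} 3
  4 to go: {1,3,7,8} 1  {3,7,8,9} 4  {4,5,6,9} 1  {5,6,8,9} 4  {6,7,8,9} 6
  5 to go: {0,1,3,7,8} 1  {1,3,7,8,9} 5  {2,4,5,6,9} 1  {3,6,7,8,9} 10  {4,5,6,8,9} 5  {5,6,7,8,9} 10
  6 to go: {0,1,3,7,8,9} 6  {1,3,6,7,8,9} 15  {2,4,5,6,8,9} 6  {3,5,6,7,8,9} 20  {4,5,6,7,8,9} 15
  7 to go: {0,1,3,6,7,8,9} 21  {1,3,5,6,7,8,9} 35  {2,4,5,6,7,8,9} 21  {3,4,5,6,7,8,9} 35
  8 to go: {0,1,3,5,6,7,8,9} 56  {1,3,4,5,6,7,8,9} 70  {2,3,4,5,6,7,8,9} 56
  if 0:j drops first: 126 orders
  if 2:m drops first: 126 orders
heap linearizations: 252

252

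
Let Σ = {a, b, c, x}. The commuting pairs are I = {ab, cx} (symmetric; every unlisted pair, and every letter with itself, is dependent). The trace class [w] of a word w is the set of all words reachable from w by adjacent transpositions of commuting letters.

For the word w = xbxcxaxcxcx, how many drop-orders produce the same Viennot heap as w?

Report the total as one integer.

piece 0:x — minimal
piece 1:b rests on {0:x}
piece 2:x rests on {1:b}
piece 3:c rests on {1:b}
piece 4:x rests on {2:x}
piece 5:a rests on {3:c, 4:x}
piece 6:x rests on {5:a}
piece 7:c rests on {5:a}
piece 8:x rests on {6:x}
piece 9:c rests on {7:c}
piece 10:x rests on {8:x}
minimal pieces: {0:x}
ways to finish when only these pieces remain (= sum over removing one remaining piece with nothing left below it):
  1 left: {9}→1  {10}→1
  2 left: {7,9}→1  {8,10}→1  {9,10}→2
  3 left: {6,8,10}→1  {7,9,10}→3  {8,9,10}→3
  4 left: {6,8,9,10}→4  {7,8,9,10}→6
  5 left: {6,7,8,9,10}→10
  6 left: {5,6,7,8,9,10}→10
  7 left: {3,5,6,7,8,9,10}→10  {4,5,6,7,8,9,10}→10
  8 left: {2,4,5,6,7,8,9,10}→10  {3,4,5,6,7,8,9,10}→20
  9 left: {2,3,4,5,6,7,8,9,10}→30
  placing 0:x first → 30 extensions

30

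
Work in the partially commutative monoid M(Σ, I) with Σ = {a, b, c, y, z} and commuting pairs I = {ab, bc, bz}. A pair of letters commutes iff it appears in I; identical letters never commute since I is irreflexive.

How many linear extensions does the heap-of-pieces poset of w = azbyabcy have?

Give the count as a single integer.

piece 0:a — minimal
piece 1:z rests on {0:a}
piece 2:b — minimal
piece 3:y rests on {1:z, 2:b}
piece 4:a rests on {3:y}
piece 5:b rests on {3:y}
piece 6:c rests on {4:a}
piece 7:y rests on {5:b, 6:c}
minimal pieces: {0:a, 2:b}
ways to finish when only these pieces remain (= sum over removing one remaining piece with nothing left below it):
  1 left: {7}→1
  2 left: {5,7}→1  {6,7}→1
  3 left: {4,6,7}→1  {5,6,7}→2
  4 left: {4,5,6,7}→3
  5 left: {3,4,5,6,7}→3
  6 left: {1,3,4,5,6,7}→3  {2,3,4,5,6,7}→3
  placing 0:a first → 6 extensions
  placing 2:b first → 3 extensions
total linear extensions = 9

9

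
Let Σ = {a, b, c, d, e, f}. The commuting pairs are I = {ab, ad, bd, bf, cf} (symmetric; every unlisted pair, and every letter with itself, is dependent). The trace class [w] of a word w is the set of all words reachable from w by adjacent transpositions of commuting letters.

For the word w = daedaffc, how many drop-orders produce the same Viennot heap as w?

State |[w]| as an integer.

12

piece 0:d — minimal
piece 1:a — minimal
piece 2:e rests on {0:d, 1:a}
piece 3:d rests on {2:e}
piece 4:a rests on {2:e}
piece 5:f rests on {3:d, 4:a}
piece 6:f rests on {5:f}
piece 7:c rests on {3:d, 4:a}
minimal pieces: {0:d, 1:a}
ways to finish when only these pieces remain (= sum over removing one remaining piece with nothing left below it):
  1 left: {6}→1  {7}→1
  2 left: {5,6}→1  {6,7}→2
  3 left: {5,6,7}→3
  4 left: {3,5,6,7}→3  {4,5,6,7}→3
  5 left: {3,4,5,6,7}→6
  6 left: {2,3,4,5,6,7}→6
  placing 0:d first → 6 extensions
  placing 1:a first → 6 extensions
total linear extensions = 12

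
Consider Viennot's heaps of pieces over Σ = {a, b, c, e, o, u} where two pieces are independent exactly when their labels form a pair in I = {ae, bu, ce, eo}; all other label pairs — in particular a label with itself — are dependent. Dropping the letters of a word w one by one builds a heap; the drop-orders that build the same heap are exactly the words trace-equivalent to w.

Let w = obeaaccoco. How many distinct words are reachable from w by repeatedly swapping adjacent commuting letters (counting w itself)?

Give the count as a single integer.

8

drop 0:o onto floor
drop 1:b onto {0:o}
drop 2:e onto {1:b}
drop 3:a onto {1:b}
drop 4:a onto {3:a}
drop 5:c onto {4:a}
drop 6:c onto {5:c}
drop 7:o onto {6:c}
drop 8:c onto {7:o}
drop 9:o onto {8:c}
ground layer = {0:o}
drop-orders for the pieces not yet dropped (sum over which currently-grounded one goes next):
  1 to go: {2} 1  {9} 1
  2 to go: {2,9} 2  {8,9} 1
  3 to go: {2,8,9} 3  {7,8,9} 1
  4 to go: {2,7,8,9} 4  {6,7,8,9} 1
  5 to go: {2,6,7,8,9} 5  {5,6,7,8,9} 1
  6 to go: {2,5,6,7,8,9} 6  {4,5,6,7,8,9} 1
  7 to go: {2,4,5,6,7,8,9} 7  {3,4,5,6,7,8,9} 1
  8 to go: {2,3,4,5,6,7,8,9} 8
  if 0:o drops first: 8 orders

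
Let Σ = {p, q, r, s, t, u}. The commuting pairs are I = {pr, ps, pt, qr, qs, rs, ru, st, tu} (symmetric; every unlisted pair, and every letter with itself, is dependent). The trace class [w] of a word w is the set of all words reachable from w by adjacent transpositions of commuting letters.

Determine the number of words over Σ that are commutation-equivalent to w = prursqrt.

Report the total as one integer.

90

0(p) covers ∅
1(r) covers ∅
2(u) covers 0:p
3(r) covers 1:r
4(s) covers 2:u
5(q) covers 2:u
6(r) covers 3:r
7(t) covers 5:q, 6:r
floor of heap: 0:p, 1:r
completions by unplaced set U, small U first (add the entries for U minus each lowest piece of U):
  |U|=1: {4}:1  {7}:1
  |U|=2: {4,7}:2  {5,7}:1  {6,7}:1
  |U|=3: {3,6,7}:1  {4,5,7}:3  {4,6,7}:3  {5,6,7}:2
  |U|=4: {1,3,6,7}:1  {2,4,5,7}:3  {3,4,6,7}:4  {3,5,6,7}:3  {4,5,6,7}:8
  |U|=5: {0,2,4,5,7}:3  {1,3,4,6,7}:5  {1,3,5,6,7}:4  {2,4,5,6,7}:11  {3,4,5,6,7}:15
  |U|=6: {0,2,4,5,6,7}:14  {1,3,4,5,6,7}:24  {2,3,4,5,6,7}:26
  start at 0(p): 50
  start at 1(r): 40
sum over floor = 90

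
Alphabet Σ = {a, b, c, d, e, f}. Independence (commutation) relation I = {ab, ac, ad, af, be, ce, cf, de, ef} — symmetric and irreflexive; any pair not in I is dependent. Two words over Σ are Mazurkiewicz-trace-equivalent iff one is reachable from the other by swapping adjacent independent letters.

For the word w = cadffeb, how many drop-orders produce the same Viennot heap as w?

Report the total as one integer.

#0=c has no predecessor
#1=a has no predecessor
#2=d depends on [0:c]
#3=f depends on [2:d]
#4=f depends on [3:f]
#5=e depends on [1:a]
#6=b depends on [4:f]
sources: [0:c, 1:a]
N(rest) = Σ N(rest − s) over sources s of rest; N(one piece) = 1:
  size 1 → [5]=1  [6]=1
  size 2 → [1,5]=1  [4,6]=1  [5,6]=2
  size 3 → [1,5,6]=3  [3,4,6]=1  [4,5,6]=3
  size 4 → [1,4,5,6]=6  [2,3,4,6]=1  [3,4,5,6]=4
  size 5 → [0,2,3,4,6]=1  [1,3,4,5,6]=10  [2,3,4,5,6]=5
  first=0(c) contributes 15
  first=1(a) contributes 6
|[w]| = 21

21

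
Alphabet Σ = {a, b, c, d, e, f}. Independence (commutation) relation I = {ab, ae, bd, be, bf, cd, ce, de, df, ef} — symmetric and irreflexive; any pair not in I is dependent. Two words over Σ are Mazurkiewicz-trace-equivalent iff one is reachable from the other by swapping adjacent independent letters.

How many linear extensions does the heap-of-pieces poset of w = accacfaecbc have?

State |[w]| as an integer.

11

piece 0:a — minimal
piece 1:c rests on {0:a}
piece 2:c rests on {1:c}
piece 3:a rests on {2:c}
piece 4:c rests on {3:a}
piece 5:f rests on {4:c}
piece 6:a rests on {5:f}
piece 7:e — minimal
piece 8:c rests on {6:a}
piece 9:b rests on {8:c}
piece 10:c rests on {9:b}
minimal pieces: {0:a, 7:e}
ways to finish when only these pieces remain (= sum over removing one remaining piece with nothing left below it):
  1 left: {7}→1  {10}→1
  2 left: {7,10}→2  {9,10}→1
  3 left: {7,9,10}→3  {8,9,10}→1
  4 left: {6,8,9,10}→1  {7,8,9,10}→4
  5 left: {5,6,8,9,10}→1  {6,7,8,9,10}→5
  6 left: {4,5,6,8,9,10}→1  {5,6,7,8,9,10}→6
  7 left: {3,4,5,6,8,9,10}→1  {4,5,6,7,8,9,10}→7
  8 left: {2,3,4,5,6,8,9,10}→1  {3,4,5,6,7,8,9,10}→8
  9 left: {1,2,3,4,5,6,8,9,10}→1  {2,3,4,5,6,7,8,9,10}→9
  placing 0:a first → 10 extensions
  placing 7:e first → 1 extensions
total linear extensions = 11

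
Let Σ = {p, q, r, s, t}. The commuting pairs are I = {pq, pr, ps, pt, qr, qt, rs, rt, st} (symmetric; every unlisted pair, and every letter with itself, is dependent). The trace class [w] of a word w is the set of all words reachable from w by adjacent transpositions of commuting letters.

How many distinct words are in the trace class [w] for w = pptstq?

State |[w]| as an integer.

90

piece 0:p — minimal
piece 1:p rests on {0:p}
piece 2:t — minimal
piece 3:s — minimal
piece 4:t rests on {2:t}
piece 5:q rests on {3:s}
minimal pieces: {0:p, 2:t, 3:s}
ways to finish when only these pieces remain (= sum over removing one remaining piece with nothing left below it):
  1 left: {1}→1  {4}→1  {5}→1
  2 left: {0,1}→1  {1,4}→2  {1,5}→2  {2,4}→1  {3,5}→1  {4,5}→2
  3 left: {0,1,4}→3  {0,1,5}→3  {1,2,4}→3  {1,3,5}→3  {1,4,5}→6  {2,4,5}→3  {3,4,5}→3
  4 left: {0,1,2,4}→6  {0,1,3,5}→6  {0,1,4,5}→12  {1,2,4,5}→12  {1,3,4,5}→12  {2,3,4,5}→6
  placing 0:p first → 30 extensions
  placing 2:t first → 30 extensions
  placing 3:s first → 30 extensions
total linear extensions = 90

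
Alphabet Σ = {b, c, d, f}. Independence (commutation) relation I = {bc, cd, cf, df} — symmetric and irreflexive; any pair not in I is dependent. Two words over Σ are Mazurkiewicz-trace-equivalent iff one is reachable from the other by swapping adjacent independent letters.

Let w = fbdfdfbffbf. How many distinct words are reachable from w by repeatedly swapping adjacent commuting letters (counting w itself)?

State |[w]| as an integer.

0(f) covers ∅
1(b) covers 0:f
2(d) covers 1:b
3(f) covers 1:b
4(d) covers 2:d
5(f) covers 3:f
6(b) covers 4:d, 5:f
7(f) covers 6:b
8(f) covers 7:f
9(b) covers 8:f
10(f) covers 9:b
floor of heap: 0:f
completions by unplaced set U, small U first (add the entries for U minus each lowest piece of U):
  |U|=1: {10}:1
  |U|=2: {9,10}:1
  |U|=3: {8,9,10}:1
  |U|=4: {7,8,9,10}:1
  |U|=5: {6,7,8,9,10}:1
  |U|=6: {4,6,7,8,9,10}:1  {5,6,7,8,9,10}:1
  |U|=7: {2,4,6,7,8,9,10}:1  {3,5,6,7,8,9,10}:1  {4,5,6,7,8,9,10}:2
  |U|=8: {2,4,5,6,7,8,9,10}:3  {3,4,5,6,7,8,9,10}:3
  |U|=9: {2,3,4,5,6,7,8,9,10}:6
  start at 0(f): 6

6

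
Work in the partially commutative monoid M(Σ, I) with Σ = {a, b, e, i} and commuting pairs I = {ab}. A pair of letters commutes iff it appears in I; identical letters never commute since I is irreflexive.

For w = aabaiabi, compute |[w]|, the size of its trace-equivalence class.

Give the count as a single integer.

0(a) covers ∅
1(a) covers 0:a
2(b) covers ∅
3(a) covers 1:a
4(i) covers 2:b, 3:a
5(a) covers 4:i
6(b) covers 4:i
7(i) covers 5:a, 6:b
floor of heap: 0:a, 2:b
completions by unplaced set U, small U first (add the entries for U minus each lowest piece of U):
  |U|=1: {7}:1
  |U|=2: {5,7}:1  {6,7}:1
  |U|=3: {5,6,7}:2
  |U|=4: {4,5,6,7}:2
  |U|=5: {2,4,5,6,7}:2  {3,4,5,6,7}:2
  |U|=6: {1,3,4,5,6,7}:2  {2,3,4,5,6,7}:4
  start at 0(a): 6
  start at 2(b): 2
sum over floor = 8

8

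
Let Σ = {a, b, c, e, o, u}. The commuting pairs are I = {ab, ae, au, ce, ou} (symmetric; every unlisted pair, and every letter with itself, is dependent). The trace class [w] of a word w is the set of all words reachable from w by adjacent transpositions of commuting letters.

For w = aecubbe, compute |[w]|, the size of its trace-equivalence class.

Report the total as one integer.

3

0(a) covers ∅
1(e) covers ∅
2(c) covers 0:a
3(u) covers 1:e, 2:c
4(b) covers 3:u
5(b) covers 4:b
6(e) covers 5:b
floor of heap: 0:a, 1:e
completions by unplaced set U, small U first (add the entries for U minus each lowest piece of U):
  |U|=1: {6}:1
  |U|=2: {5,6}:1
  |U|=3: {4,5,6}:1
  |U|=4: {3,4,5,6}:1
  |U|=5: {1,3,4,5,6}:1  {2,3,4,5,6}:1
  start at 0(a): 2
  start at 1(e): 1
sum over floor = 3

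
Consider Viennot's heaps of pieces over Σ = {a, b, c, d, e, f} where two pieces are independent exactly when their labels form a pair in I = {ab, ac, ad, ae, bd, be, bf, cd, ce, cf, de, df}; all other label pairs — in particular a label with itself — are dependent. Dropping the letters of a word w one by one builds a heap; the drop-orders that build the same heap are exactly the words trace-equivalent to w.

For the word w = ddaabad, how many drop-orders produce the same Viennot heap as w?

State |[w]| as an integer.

drop 0:d onto floor
drop 1:d onto {0:d}
drop 2:a onto floor
drop 3:a onto {2:a}
drop 4:b onto floor
drop 5:a onto {3:a}
drop 6:d onto {1:d}
ground layer = {0:d, 2:a, 4:b}
drop-orders for the pieces not yet dropped (sum over which currently-grounded one goes next):
  1 to go: {4} 1  {5} 1  {6} 1
  2 to go: {1,6} 1  {3,5} 1  {4,5} 2  {4,6} 2  {5,6} 2
  3 to go: {0,1,6} 1  {1,4,6} 3  {1,5,6} 3  {2,3,5} 1  {3,4,5} 3  {3,5,6} 3  {4,5,6} 6
  4 to go: {0,1,4,6} 4  {0,1,5,6} 4  {1,3,5,6} 6  {1,4,5,6} 12  {2,3,4,5} 4  {2,3,5,6} 4  {3,4,5,6} 12
  5 to go: {0,1,3,5,6} 10  {0,1,4,5,6} 20  {1,2,3,5,6} 10  {1,3,4,5,6} 30  {2,3,4,5,6} 20
  if 0:d drops first: 60 orders
  if 2:a drops first: 60 orders
  if 4:b drops first: 20 orders
heap linearizations: 140

140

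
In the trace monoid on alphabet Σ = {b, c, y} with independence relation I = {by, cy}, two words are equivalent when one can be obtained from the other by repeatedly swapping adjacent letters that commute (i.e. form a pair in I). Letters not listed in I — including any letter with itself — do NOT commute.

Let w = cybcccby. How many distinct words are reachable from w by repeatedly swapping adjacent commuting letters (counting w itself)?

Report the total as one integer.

drop 0:c onto floor
drop 1:y onto floor
drop 2:b onto {0:c}
drop 3:c onto {2:b}
drop 4:c onto {3:c}
drop 5:c onto {4:c}
drop 6:b onto {5:c}
drop 7:y onto {1:y}
ground layer = {0:c, 1:y}
drop-orders for the pieces not yet dropped (sum over which currently-grounded one goes next):
  1 to go: {6} 1  {7} 1
  2 to go: {1,7} 1  {5,6} 1  {6,7} 2
  3 to go: {1,6,7} 3  {4,5,6} 1  {5,6,7} 3
  4 to go: {1,5,6,7} 6  {3,4,5,6} 1  {4,5,6,7} 4
  5 to go: {1,4,5,6,7} 10  {2,3,4,5,6} 1  {3,4,5,6,7} 5
  6 to go: {0,2,3,4,5,6} 1  {1,3,4,5,6,7} 15  {2,3,4,5,6,7} 6
  if 0:c drops first: 21 orders
  if 1:y drops first: 7 orders
heap linearizations: 28

28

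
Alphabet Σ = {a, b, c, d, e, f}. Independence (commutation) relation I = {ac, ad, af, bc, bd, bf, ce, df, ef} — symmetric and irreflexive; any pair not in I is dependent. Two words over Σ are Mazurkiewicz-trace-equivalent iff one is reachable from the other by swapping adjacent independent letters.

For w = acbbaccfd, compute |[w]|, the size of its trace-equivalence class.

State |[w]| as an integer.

252

drop 0:a onto floor
drop 1:c onto floor
drop 2:b onto {0:a}
drop 3:b onto {2:b}
drop 4:a onto {3:b}
drop 5:c onto {1:c}
drop 6:c onto {5:c}
drop 7:f onto {6:c}
drop 8:d onto {6:c}
ground layer = {0:a, 1:c}
drop-orders for the pieces not yet dropped (sum over which currently-grounded one goes next):
  1 to go: {4} 1  {7} 1  {8} 1
  2 to go: {3,4} 1  {4,7} 2  {4,8} 2  {7,8} 2
  3 to go: {2,3,4} 1  {3,4,7} 3  {3,4,8} 3  {4,7,8} 6  {6,7,8} 2
  4 to go: {0,2,3,4} 1  {2,3,4,7} 4  {2,3,4,8} 4  {3,4,7,8} 12  {4,6,7,8} 8  {5,6,7,8} 2
  5 to go: {0,2,3,4,7} 5  {0,2,3,4,8} 5  {1,5,6,7,8} 2  {2,3,4,7,8} 20  {3,4,6,7,8} 20  {4,5,6,7,8} 10
  6 to go: {0,2,3,4,7,8} 30  {1,4,5,6,7,8} 12  {2,3,4,6,7,8} 40  {3,4,5,6,7,8} 30
  7 to go: {0,2,3,4,6,7,8} 70  {1,3,4,5,6,7,8} 42  {2,3,4,5,6,7,8} 70
  if 0:a drops first: 112 orders
  if 1:c drops first: 140 orders
heap linearizations: 252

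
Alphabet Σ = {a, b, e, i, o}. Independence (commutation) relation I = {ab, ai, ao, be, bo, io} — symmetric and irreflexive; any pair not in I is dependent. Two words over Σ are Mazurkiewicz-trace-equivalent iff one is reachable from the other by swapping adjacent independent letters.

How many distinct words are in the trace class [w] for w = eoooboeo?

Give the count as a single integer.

piece 0:e — minimal
piece 1:o rests on {0:e}
piece 2:o rests on {1:o}
piece 3:o rests on {2:o}
piece 4:b — minimal
piece 5:o rests on {3:o}
piece 6:e rests on {5:o}
piece 7:o rests on {6:e}
minimal pieces: {0:e, 4:b}
ways to finish when only these pieces remain (= sum over removing one remaining piece with nothing left below it):
  1 left: {4}→1  {7}→1
  2 left: {4,7}→2  {6,7}→1
  3 left: {4,6,7}→3  {5,6,7}→1
  4 left: {3,5,6,7}→1  {4,5,6,7}→4
  5 left: {2,3,5,6,7}→1  {3,4,5,6,7}→5
  6 left: {1,2,3,5,6,7}→1  {2,3,4,5,6,7}→6
  placing 0:e first → 7 extensions
  placing 4:b first → 1 extensions
total linear extensions = 8

8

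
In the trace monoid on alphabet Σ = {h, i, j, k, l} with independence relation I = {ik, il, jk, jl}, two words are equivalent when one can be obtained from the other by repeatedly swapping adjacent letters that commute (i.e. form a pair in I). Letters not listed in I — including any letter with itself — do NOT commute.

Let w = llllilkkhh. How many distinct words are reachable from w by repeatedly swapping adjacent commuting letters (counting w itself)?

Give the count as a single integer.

8

piece 0:l — minimal
piece 1:l rests on {0:l}
piece 2:l rests on {1:l}
piece 3:l rests on {2:l}
piece 4:i — minimal
piece 5:l rests on {3:l}
piece 6:k rests on {5:l}
piece 7:k rests on {6:k}
piece 8:h rests on {4:i, 7:k}
piece 9:h rests on {8:h}
minimal pieces: {0:l, 4:i}
ways to finish when only these pieces remain (= sum over removing one remaining piece with nothing left below it):
  1 left: {9}→1
  2 left: {8,9}→1
  3 left: {4,8,9}→1  {7,8,9}→1
  4 left: {4,7,8,9}→2  {6,7,8,9}→1
  5 left: {4,6,7,8,9}→3  {5,6,7,8,9}→1
  6 left: {3,5,6,7,8,9}→1  {4,5,6,7,8,9}→4
  7 left: {2,3,5,6,7,8,9}→1  {3,4,5,6,7,8,9}→5
  8 left: {1,2,3,5,6,7,8,9}→1  {2,3,4,5,6,7,8,9}→6
  placing 0:l first → 7 extensions
  placing 4:i first → 1 extensions
total linear extensions = 8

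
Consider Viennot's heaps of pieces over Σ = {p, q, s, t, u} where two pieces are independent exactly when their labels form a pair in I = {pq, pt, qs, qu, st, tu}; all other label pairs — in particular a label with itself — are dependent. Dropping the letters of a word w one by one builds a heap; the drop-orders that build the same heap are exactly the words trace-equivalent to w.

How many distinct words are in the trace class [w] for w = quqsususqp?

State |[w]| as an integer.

0(q) covers ∅
1(u) covers ∅
2(q) covers 0:q
3(s) covers 1:u
4(u) covers 3:s
5(s) covers 4:u
6(u) covers 5:s
7(s) covers 6:u
8(q) covers 2:q
9(p) covers 7:s
floor of heap: 0:q, 1:u
completions by unplaced set U, small U first (add the entries for U minus each lowest piece of U):
  |U|=1: {8}:1  {9}:1
  |U|=2: {2,8}:1  {7,9}:1  {8,9}:2
  |U|=3: {0,2,8}:1  {2,8,9}:3  {6,7,9}:1  {7,8,9}:3
  |U|=4: {0,2,8,9}:4  {2,7,8,9}:6  {5,6,7,9}:1  {6,7,8,9}:4
  |U|=5: {0,2,7,8,9}:10  {2,6,7,8,9}:10  {4,5,6,7,9}:1  {5,6,7,8,9}:5
  |U|=6: {0,2,6,7,8,9}:20  {2,5,6,7,8,9}:15  {3,4,5,6,7,9}:1  {4,5,6,7,8,9}:6
  |U|=7: {0,2,5,6,7,8,9}:35  {1,3,4,5,6,7,9}:1  {2,4,5,6,7,8,9}:21  {3,4,5,6,7,8,9}:7
  |U|=8: {0,2,4,5,6,7,8,9}:56  {1,3,4,5,6,7,8,9}:8  {2,3,4,5,6,7,8,9}:28
  start at 0(q): 36
  start at 1(u): 84
sum over floor = 120

120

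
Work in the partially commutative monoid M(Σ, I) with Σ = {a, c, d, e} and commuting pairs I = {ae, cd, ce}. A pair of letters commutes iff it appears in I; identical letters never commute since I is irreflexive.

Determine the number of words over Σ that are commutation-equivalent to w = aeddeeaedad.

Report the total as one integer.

8

piece 0:a — minimal
piece 1:e — minimal
piece 2:d rests on {0:a, 1:e}
piece 3:d rests on {2:d}
piece 4:e rests on {3:d}
piece 5:e rests on {4:e}
piece 6:a rests on {3:d}
piece 7:e rests on {5:e}
piece 8:d rests on {6:a, 7:e}
piece 9:a rests on {8:d}
piece 10:d rests on {9:a}
minimal pieces: {0:a, 1:e}
ways to finish when only these pieces remain (= sum over removing one remaining piece with nothing left below it):
  1 left: {10}→1
  2 left: {9,10}→1
  3 left: {8,9,10}→1
  4 left: {6,8,9,10}→1  {7,8,9,10}→1
  5 left: {5,7,8,9,10}→1  {6,7,8,9,10}→2
  6 left: {4,5,7,8,9,10}→1  {5,6,7,8,9,10}→3
  7 left: {4,5,6,7,8,9,10}→4
  8 left: {3,4,5,6,7,8,9,10}→4
  9 left: {2,3,4,5,6,7,8,9,10}→4
  placing 0:a first → 4 extensions
  placing 1:e first → 4 extensions
total linear extensions = 8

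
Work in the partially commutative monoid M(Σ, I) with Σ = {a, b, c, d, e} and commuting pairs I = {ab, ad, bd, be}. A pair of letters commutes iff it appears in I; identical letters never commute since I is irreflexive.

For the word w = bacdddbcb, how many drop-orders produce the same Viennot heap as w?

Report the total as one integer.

#0=b has no predecessor
#1=a has no predecessor
#2=c depends on [0:b, 1:a]
#3=d depends on [2:c]
#4=d depends on [3:d]
#5=d depends on [4:d]
#6=b depends on [2:c]
#7=c depends on [5:d, 6:b]
#8=b depends on [7:c]
sources: [0:b, 1:a]
N(rest) = Σ N(rest − s) over sources s of rest; N(one piece) = 1:
  size 1 → [8]=1
  size 2 → [7,8]=1
  size 3 → [5,7,8]=1  [6,7,8]=1
  size 4 → [4,5,7,8]=1  [5,6,7,8]=2
  size 5 → [3,4,5,7,8]=1  [4,5,6,7,8]=3
  size 6 → [3,4,5,6,7,8]=4
  size 7 → [2,3,4,5,6,7,8]=4
  first=0(b) contributes 4
  first=1(a) contributes 4
|[w]| = 8

8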